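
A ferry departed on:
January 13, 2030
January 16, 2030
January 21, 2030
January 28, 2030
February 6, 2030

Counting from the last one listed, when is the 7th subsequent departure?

June 5, 2030

Intervals are 3, 5, 7, 9 days — an arithmetic progression with common difference 2.
Next gap: 11 days. February 6, 2030 + 11 days = February 17, 2030.
Next gap: 13 days. February 17, 2030 + 13 days = March 2, 2030.
Next gap: 15 days. March 2, 2030 + 15 days = March 17, 2030.
Next gap: 17 days. March 17, 2030 + 17 days = April 3, 2030.
Next gap: 19 days. April 3, 2030 + 19 days = April 22, 2030.
Next gap: 21 days. April 22, 2030 + 21 days = May 13, 2030.
Next gap: 23 days. May 13, 2030 + 23 days = June 5, 2030.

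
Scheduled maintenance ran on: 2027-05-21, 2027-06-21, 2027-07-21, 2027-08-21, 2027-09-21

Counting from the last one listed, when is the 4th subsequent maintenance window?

Gaps: 31, 30, 31, 31 days — not constant. Every event is on the 21st of the month.
Pattern: the 21st of each month.
Next: October 2027 → 2027-10-21.
November 2027: 2027-11-21.
December 2027: 2027-12-21.
January 2028: 2028-01-21.

2028-01-21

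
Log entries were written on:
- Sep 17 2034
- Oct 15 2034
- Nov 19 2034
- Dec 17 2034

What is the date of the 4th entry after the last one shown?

Apr 15 2035

Gaps: 28, 35, 28 days — a mix of 28 and 35. Every date is a Sunday.
Each is the 3rd Sunday of its month.
January 2035 — 3rd Sunday is Jan 21 2035.
3rd Sunday of February 2035: Feb 18 2035.
3rd Sunday of March 2035: Mar 18 2035.
3rd Sunday of April 2035: Apr 15 2035.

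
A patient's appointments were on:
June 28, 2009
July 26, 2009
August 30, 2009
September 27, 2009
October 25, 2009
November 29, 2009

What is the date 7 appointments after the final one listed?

June 27, 2010

These are Sundays with 28, 35, 28, 28, 35-day gaps.
Each is the final Sunday of its month — August 30, 2009 is past the 28th, so '4th Sunday' doesn't fit.
Last Sunday of December 2009: December 27, 2009.
Last Sunday of January 2010: January 31, 2010.
Last Sunday of February 2010: February 28, 2010.
March 2010 ends with Sunday March 28, 2010.
Last Sunday of April 2010: April 25, 2010.
May 2010 ends with Sunday May 30, 2010.
Last Sunday of June 2010: June 27, 2010.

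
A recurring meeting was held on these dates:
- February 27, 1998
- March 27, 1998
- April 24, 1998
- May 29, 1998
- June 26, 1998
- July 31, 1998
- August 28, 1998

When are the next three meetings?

These are Fridays with 28, 28, 35, 28, 35, 28-day gaps.
Each is the final Friday of its month — May 29, 1998 is past the 28th, so '4th Friday' doesn't fit.
Last Friday of September 1998: September 25, 1998.
Last Friday of October 1998: October 30, 1998.
November 1998 ends with Friday November 27, 1998.

September 25, 1998; October 30, 1998; November 27, 1998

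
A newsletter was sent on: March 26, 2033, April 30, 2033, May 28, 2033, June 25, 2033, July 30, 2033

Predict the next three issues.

August 27, 2033; September 24, 2033; October 29, 2033

All Saturdays; the gaps (35, 28, 28, 35) vary with month length.
This is the last Saturday of each month.
August 2033 ends with Saturday August 27, 2033.
Last Saturday of September 2033: September 24, 2033.
Last Saturday of October 2033: October 29, 2033.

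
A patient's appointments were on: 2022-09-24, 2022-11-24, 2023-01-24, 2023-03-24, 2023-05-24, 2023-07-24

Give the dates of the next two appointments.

Gaps: 61, 61, 59, 61, 61 days — not constant. Every event is on the 24th of the month.
Pattern: the 24th of every 2 months.
September 2023: 2023-09-24.
Next: November 2023 → 2023-11-24.

2023-09-24, 2023-11-24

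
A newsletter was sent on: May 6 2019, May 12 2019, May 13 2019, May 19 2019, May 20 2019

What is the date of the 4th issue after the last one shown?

Jun 3 2019

Gaps: 6, 1, 6, 1 days — not constant, but cyclic with period 2.
The events fall on every Monday and Sunday.
Next Sunday: May 26 2019.
Next Monday: May 27 2019.
The following Sunday is Jun 2 2019.
The following Monday is Jun 3 2019.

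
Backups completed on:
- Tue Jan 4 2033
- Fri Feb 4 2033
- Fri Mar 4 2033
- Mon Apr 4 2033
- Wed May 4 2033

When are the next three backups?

Gaps: 31, 28, 31, 30 days — not constant. Every event is on the 4th of the month.
Pattern: the 4th of each month.
June 2033: Sat Jun 4 2033.
Next: July 2033 → Mon Jul 4 2033.
August 2033: Thu Aug 4 2033.

Sat Jun 4 2033, Mon Jul 4 2033, Thu Aug 4 2033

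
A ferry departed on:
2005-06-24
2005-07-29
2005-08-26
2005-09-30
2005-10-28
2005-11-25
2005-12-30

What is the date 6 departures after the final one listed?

Every date is a Friday; gaps 35, 28, 35, 28, 28, 35 days.
Each is the last Friday of its month (at least one falls on the 29th or later, ruling out '4th Friday').
Last Friday of January 2006: 2006-01-27.
February 2006 ends with Friday 2006-02-24.
March 2006 ends with Friday 2006-03-31.
Last Friday of April 2006: 2006-04-28.
May 2006 ends with Friday 2006-05-26.
June 2006 ends with Friday 2006-06-30.

2006-06-30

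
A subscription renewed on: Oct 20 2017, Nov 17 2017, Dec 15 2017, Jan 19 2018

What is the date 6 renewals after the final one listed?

Jul 20 2018

All dates are Fridays, 28, 28, 35 days apart.
Specifically, the 3rd Friday of each month.
3rd Friday of February 2018: Feb 16 2018.
March 2018 — 3rd Friday is Mar 16 2018.
April 2018 — 3rd Friday is Apr 20 2018.
3rd Friday of May 2018: May 18 2018.
3rd Friday of June 2018: Jun 15 2018.
3rd Friday of July 2018: Jul 20 2018.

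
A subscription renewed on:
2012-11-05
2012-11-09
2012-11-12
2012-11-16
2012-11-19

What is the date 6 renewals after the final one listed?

2012-12-10

The gap pattern 4, 3, 4, 3 repeats every 2 events.
These are the Mondays and Fridays of each week.
Next Friday: 2012-11-23.
Next Monday: 2012-11-26.
Next Friday: 2012-11-30.
Next Monday: 2012-12-03.
The following Friday is 2012-12-07.
The following Monday is 2012-12-10.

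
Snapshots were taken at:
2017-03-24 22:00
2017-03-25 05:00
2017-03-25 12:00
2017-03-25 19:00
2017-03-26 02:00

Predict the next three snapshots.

Spacing: 7, 7, 7, 7 h — constant 7 h.
2017-03-26 02:00 + 7 h = 2017-03-26 09:00.
2017-03-26 09:00 + 7 h = 2017-03-26 16:00.
2017-03-26 16:00 + 7 h = 2017-03-26 23:00.

2017-03-26 09:00, 2017-03-26 16:00, 2017-03-26 23:00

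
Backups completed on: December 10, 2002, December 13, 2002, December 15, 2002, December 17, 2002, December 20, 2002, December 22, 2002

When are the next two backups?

December 24, 2002; December 27, 2002

Every event lands on a Tuesday or Friday or Sunday (gaps cycle 3, 2, 2, 3, 2).
So the schedule is: every Tuesday, Friday and Sunday.
The following Tuesday is December 24, 2002.
The following Friday is December 27, 2002.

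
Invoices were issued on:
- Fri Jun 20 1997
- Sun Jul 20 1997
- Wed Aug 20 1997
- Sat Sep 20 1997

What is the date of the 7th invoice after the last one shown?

Mon Apr 20 1998

Gaps: 30, 31, 31 days — not constant. Every event is on the 20th of the month.
Pattern: the 20th of each month.
October 1997: Mon Oct 20 1997.
November 1997: Thu Nov 20 1997.
December 1997: Sat Dec 20 1997.
January 1998: Tue Jan 20 1998.
February 1998: Fri Feb 20 1998.
March 1998: Fri Mar 20 1998.
Next: April 1998 → Mon Apr 20 1998.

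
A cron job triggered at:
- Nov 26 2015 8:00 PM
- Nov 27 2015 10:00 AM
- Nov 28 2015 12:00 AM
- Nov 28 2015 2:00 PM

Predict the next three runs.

The interval is a steady 14 hours (14, 14, 14).
Nov 28 2015 2:00 PM + 14 h = Nov 29 2015 4:00 AM.
Nov 29 2015 4:00 AM + 14 h = Nov 29 2015 6:00 PM.
Nov 29 2015 6:00 PM + 14 h = Nov 30 2015 8:00 AM.

Nov 29 2015 4:00 AM, Nov 29 2015 6:00 PM, Nov 30 2015 8:00 AM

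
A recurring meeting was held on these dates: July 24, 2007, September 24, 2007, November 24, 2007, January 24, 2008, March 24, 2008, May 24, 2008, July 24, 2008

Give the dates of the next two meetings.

September 24, 2008; November 24, 2008

Gaps: 62, 61, 61, 60, 61, 61 days — not constant. Every event is on the 24th of the month.
Pattern: the 24th of every 2 months.
September 2008: September 24, 2008.
November 2008: November 24, 2008.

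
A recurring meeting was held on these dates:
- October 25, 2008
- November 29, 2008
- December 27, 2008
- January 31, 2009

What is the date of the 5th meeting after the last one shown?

June 27, 2009

All Saturdays; the gaps (35, 28, 35) vary with month length.
This is the last Saturday of each month.
February 2009 ends with Saturday February 28, 2009.
March 2009 ends with Saturday March 28, 2009.
April 2009 ends with Saturday April 25, 2009.
May 2009 ends with Saturday May 30, 2009.
June 2009 ends with Saturday June 27, 2009.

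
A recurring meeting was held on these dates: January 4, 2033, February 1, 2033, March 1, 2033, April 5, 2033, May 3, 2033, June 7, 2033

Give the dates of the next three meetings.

Gaps: 28, 28, 35, 28, 35 days — a mix of 28 and 35. Every date is a Tuesday.
Each is the 1st Tuesday of its month.
1st Tuesday of July 2033: July 5, 2033.
August 2033 — 1st Tuesday is August 2, 2033.
1st Tuesday of September 2033: September 6, 2033.

July 5, 2033; August 2, 2033; September 6, 2033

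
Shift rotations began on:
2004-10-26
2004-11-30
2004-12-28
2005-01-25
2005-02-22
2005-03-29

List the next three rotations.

2005-04-26, 2005-05-31, 2005-06-28

All Tuesdays; the gaps (35, 28, 28, 28, 35) vary with month length.
This is the last Tuesday of each month.
April 2005 ends with Tuesday 2005-04-26.
May 2005 ends with Tuesday 2005-05-31.
Last Tuesday of June 2005: 2005-06-28.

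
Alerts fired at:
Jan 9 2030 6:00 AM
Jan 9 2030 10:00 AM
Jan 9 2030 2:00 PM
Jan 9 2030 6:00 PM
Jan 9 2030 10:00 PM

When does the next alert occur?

Jan 10 2030 2:00 AM

The interval is a steady 4 hours (4, 4, 4, 4).
Jan 9 2030 10:00 PM + 4 h = Jan 10 2030 2:00 AM.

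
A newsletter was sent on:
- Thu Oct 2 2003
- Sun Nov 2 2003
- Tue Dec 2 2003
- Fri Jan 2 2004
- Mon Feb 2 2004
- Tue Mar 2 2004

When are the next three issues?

Each date is the 2nd; the gaps (31, 30, 31, 31, 29) track the month lengths.
The rule is the 2nd of each month.
Next: April 2004 → Fri Apr 2 2004.
May 2004: Sun May 2 2004.
Next: June 2004 → Wed Jun 2 2004.

Fri Apr 2 2004, Sun May 2 2004, Wed Jun 2 2004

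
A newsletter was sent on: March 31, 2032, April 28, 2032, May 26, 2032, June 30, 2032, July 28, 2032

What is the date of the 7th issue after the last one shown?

February 23, 2033

These are Wednesdays with 28, 28, 35, 28-day gaps.
Each is the final Wednesday of its month — March 31, 2032 is past the 28th, so '4th Wednesday' doesn't fit.
August 2032 ends with Wednesday August 25, 2032.
September 2032 ends with Wednesday September 29, 2032.
Last Wednesday of October 2032: October 27, 2032.
Last Wednesday of November 2032: November 24, 2032.
Last Wednesday of December 2032: December 29, 2032.
January 2033 ends with Wednesday January 26, 2033.
February 2033 ends with Wednesday February 23, 2033.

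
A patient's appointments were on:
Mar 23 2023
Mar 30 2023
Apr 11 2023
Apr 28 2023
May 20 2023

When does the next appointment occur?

Jun 16 2023

Gaps: 7, 12, 17, 22 days — each gap is 5 larger than the previous one.
Next gap: 27 days. May 20 2023 + 27 days = Jun 16 2023.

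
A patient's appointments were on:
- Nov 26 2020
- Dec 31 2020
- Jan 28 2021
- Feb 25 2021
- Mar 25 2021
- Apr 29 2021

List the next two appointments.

Every date is a Thursday; gaps 35, 28, 28, 28, 35 days.
Each is the last Thursday of its month (at least one falls on the 29th or later, ruling out '4th Thursday').
May 2021 ends with Thursday May 27 2021.
Last Thursday of June 2021: Jun 24 2021.

May 27 2021, Jun 24 2021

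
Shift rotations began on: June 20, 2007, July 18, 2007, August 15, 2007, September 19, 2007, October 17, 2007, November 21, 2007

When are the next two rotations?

December 19, 2007; January 16, 2008

Gaps: 28, 28, 35, 28, 35 days — a mix of 28 and 35. Every date is a Wednesday.
Each is the 3rd Wednesday of its month.
December 2007 — 3rd Wednesday is December 19, 2007.
3rd Wednesday of January 2008: January 16, 2008.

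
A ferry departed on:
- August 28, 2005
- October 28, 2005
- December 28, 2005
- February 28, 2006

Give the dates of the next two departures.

Gaps: 61, 61, 62 days — not constant. Every event is on the 28th of the month.
Pattern: the 28th of every 2 months.
Next: April 2006 → April 28, 2006.
Next: June 2006 → June 28, 2006.

April 28, 2006; June 28, 2006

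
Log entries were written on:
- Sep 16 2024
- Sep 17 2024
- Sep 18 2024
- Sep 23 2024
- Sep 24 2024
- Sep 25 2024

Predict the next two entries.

Every event lands on a Monday or Tuesday or Wednesday (gaps cycle 1, 1, 5, 1, 1).
So the schedule is: every Monday, Tuesday and Wednesday.
Next Monday: Sep 30 2024.
The following Tuesday is Oct 1 2024.

Sep 30 2024, Oct 1 2024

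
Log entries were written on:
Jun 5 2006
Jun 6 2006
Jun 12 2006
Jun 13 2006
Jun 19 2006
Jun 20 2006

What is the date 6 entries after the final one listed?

Jul 11 2006

The gap pattern 1, 6, 1, 6, 1 repeats every 2 events.
These are the Mondays and Tuesdays of each week.
The following Monday is Jun 26 2006.
Next Tuesday: Jun 27 2006.
The following Monday is Jul 3 2006.
The following Tuesday is Jul 4 2006.
Next Monday: Jul 10 2006.
The following Tuesday is Jul 11 2006.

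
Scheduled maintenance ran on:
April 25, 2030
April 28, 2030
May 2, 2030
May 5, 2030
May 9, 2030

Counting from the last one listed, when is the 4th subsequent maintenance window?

May 23, 2030

Gaps: 3, 4, 3, 4 days — not constant, but cyclic with period 2.
The events fall on every Thursday and Sunday.
The following Sunday is May 12, 2030.
The following Thursday is May 16, 2030.
Next Sunday: May 19, 2030.
The following Thursday is May 23, 2030.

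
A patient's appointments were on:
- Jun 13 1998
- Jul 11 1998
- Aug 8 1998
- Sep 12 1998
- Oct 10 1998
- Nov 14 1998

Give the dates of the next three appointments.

Dec 12 1998, Jan 9 1999, Feb 13 1999

These are Saturdays at 28- or 35-day spacing (28, 28, 35, 28, 35).
The pattern: 2nd Saturday of the month.
December 1998 — 2nd Saturday is Dec 12 1998.
January 1999 — 2nd Saturday is Jan 9 1999.
February 1999 — 2nd Saturday is Feb 13 1999.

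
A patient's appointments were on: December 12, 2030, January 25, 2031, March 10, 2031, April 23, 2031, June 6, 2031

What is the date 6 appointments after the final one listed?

February 25, 2032

Every event comes 44 days after the last (44, 44, 44, 44).
June 6, 2031 + 44 days = July 20, 2031.
July 20, 2031 + 44 days = September 2, 2031.
September 2, 2031 + 44 days = October 16, 2031.
October 16, 2031 + 44 days = November 29, 2031.
November 29, 2031 + 44 days = January 12, 2032.
January 12, 2032 + 44 days = February 25, 2032.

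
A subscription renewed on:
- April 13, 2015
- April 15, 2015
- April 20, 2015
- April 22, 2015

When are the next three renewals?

Gaps: 2, 5, 2 days — not constant, but cyclic with period 2.
The events fall on every Monday and Wednesday.
The following Monday is April 27, 2015.
The following Wednesday is April 29, 2015.
The following Monday is May 4, 2015.

April 27, 2015; April 29, 2015; May 4, 2015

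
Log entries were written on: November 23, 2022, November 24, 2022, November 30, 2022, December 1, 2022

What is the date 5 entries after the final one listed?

Gaps: 1, 6, 1 days — not constant, but cyclic with period 2.
The events fall on every Wednesday and Thursday.
Next Wednesday: December 7, 2022.
Next Thursday: December 8, 2022.
The following Wednesday is December 14, 2022.
The following Thursday is December 15, 2022.
Next Wednesday: December 21, 2022.

December 21, 2022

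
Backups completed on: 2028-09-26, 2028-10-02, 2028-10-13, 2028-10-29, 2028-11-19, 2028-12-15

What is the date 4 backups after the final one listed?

2029-05-18

The spacing grows by 5 each time: 6, 11, 16, 21, 26 days.
Next gap: 31 days. 2028-12-15 + 31 days = 2029-01-15.
Next gap: 36 days. 2029-01-15 + 36 days = 2029-02-20.
Next gap: 41 days. 2029-02-20 + 41 days = 2029-04-02.
Next gap: 46 days. 2029-04-02 + 46 days = 2029-05-18.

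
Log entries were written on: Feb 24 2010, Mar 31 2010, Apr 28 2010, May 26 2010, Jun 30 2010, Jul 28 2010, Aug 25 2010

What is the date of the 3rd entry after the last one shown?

Every date is a Wednesday; gaps 35, 28, 28, 35, 28, 28 days.
Each is the last Wednesday of its month (at least one falls on the 29th or later, ruling out '4th Wednesday').
Last Wednesday of September 2010: Sep 29 2010.
October 2010 ends with Wednesday Oct 27 2010.
Last Wednesday of November 2010: Nov 24 2010.

Nov 24 2010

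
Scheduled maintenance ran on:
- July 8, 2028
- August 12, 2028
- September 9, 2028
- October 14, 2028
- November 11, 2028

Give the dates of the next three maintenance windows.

These are Saturdays at 28- or 35-day spacing (35, 28, 35, 28).
The pattern: 2nd Saturday of the month.
2nd Saturday of December 2028: December 9, 2028.
January 2029 — 2nd Saturday is January 13, 2029.
February 2029 — 2nd Saturday is February 10, 2029.

December 9, 2028; January 13, 2029; February 10, 2029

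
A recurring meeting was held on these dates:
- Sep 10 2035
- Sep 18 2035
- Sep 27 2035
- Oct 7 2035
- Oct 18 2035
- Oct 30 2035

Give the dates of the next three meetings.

Nov 12 2035, Nov 26 2035, Dec 11 2035

The spacing grows by 1 each time: 8, 9, 10, 11, 12 days.
Next gap: 13 days. Oct 30 2035 + 13 days = Nov 12 2035.
Next gap: 14 days. Nov 12 2035 + 14 days = Nov 26 2035.
Next gap: 15 days. Nov 26 2035 + 15 days = Dec 11 2035.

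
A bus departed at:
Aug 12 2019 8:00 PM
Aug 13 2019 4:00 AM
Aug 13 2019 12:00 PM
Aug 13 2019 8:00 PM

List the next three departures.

Aug 14 2019 4:00 AM, Aug 14 2019 12:00 PM, Aug 14 2019 8:00 PM

Spacing: 8, 8, 8 h — constant 8 h.
Aug 13 2019 8:00 PM + 8 h = Aug 14 2019 4:00 AM.
Aug 14 2019 4:00 AM + 8 h = Aug 14 2019 12:00 PM.
Aug 14 2019 12:00 PM + 8 h = Aug 14 2019 8:00 PM.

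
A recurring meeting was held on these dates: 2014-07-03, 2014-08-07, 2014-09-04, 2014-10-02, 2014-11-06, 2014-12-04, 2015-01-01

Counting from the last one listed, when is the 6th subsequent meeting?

These are Thursdays at 28- or 35-day spacing (35, 28, 28, 35, 28, 28).
The pattern: 1st Thursday of the month.
1st Thursday of February 2015: 2015-02-05.
March 2015 — 1st Thursday is 2015-03-05.
April 2015 — 1st Thursday is 2015-04-02.
1st Thursday of May 2015: 2015-05-07.
June 2015 — 1st Thursday is 2015-06-04.
1st Thursday of July 2015: 2015-07-02.

2015-07-02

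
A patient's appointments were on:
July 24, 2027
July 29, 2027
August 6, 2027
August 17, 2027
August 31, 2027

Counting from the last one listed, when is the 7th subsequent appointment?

February 29, 2028

Gaps: 5, 8, 11, 14 days — each gap is 3 larger than the previous one.
Next gap: 17 days. August 31, 2027 + 17 days = September 17, 2027.
Next gap: 20 days. September 17, 2027 + 20 days = October 7, 2027.
Next gap: 23 days. October 7, 2027 + 23 days = October 30, 2027.
Next gap: 26 days. October 30, 2027 + 26 days = November 25, 2027.
Next gap: 29 days. November 25, 2027 + 29 days = December 24, 2027.
Next gap: 32 days. December 24, 2027 + 32 days = January 25, 2028.
Next gap: 35 days. January 25, 2028 + 35 days = February 29, 2028.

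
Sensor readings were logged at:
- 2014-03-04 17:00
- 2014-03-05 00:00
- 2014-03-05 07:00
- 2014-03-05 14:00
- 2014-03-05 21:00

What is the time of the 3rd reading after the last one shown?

Spacing: 7, 7, 7, 7 h — constant 7 h.
2014-03-05 21:00 + 7 h = 2014-03-06 04:00.
2014-03-06 04:00 + 7 h = 2014-03-06 11:00.
2014-03-06 11:00 + 7 h = 2014-03-06 18:00.

2014-03-06 18:00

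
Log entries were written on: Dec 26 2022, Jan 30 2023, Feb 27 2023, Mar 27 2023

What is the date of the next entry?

Apr 24 2023

These are Mondays with 35, 28, 28-day gaps.
Each is the final Monday of its month — Jan 30 2023 is past the 28th, so '4th Monday' doesn't fit.
April 2023 ends with Monday Apr 24 2023.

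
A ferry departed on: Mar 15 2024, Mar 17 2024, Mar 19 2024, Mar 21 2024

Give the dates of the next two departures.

Mar 23 2024, Mar 25 2024

Every event comes 2 days after the last (2, 2, 2).
Mar 21 2024 + 2 days = Mar 23 2024.
Mar 23 2024 + 2 days = Mar 25 2024.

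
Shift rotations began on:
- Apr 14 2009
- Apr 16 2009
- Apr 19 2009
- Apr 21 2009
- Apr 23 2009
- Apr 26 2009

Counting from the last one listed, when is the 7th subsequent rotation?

May 12 2009

The gap pattern 2, 3, 2, 2, 3 repeats every 3 events.
These are the Tuesdays, Thursdays and Sundays of each week.
The following Tuesday is Apr 28 2009.
Next Thursday: Apr 30 2009.
Next Sunday: May 3 2009.
The following Tuesday is May 5 2009.
The following Thursday is May 7 2009.
Next Sunday: May 10 2009.
The following Tuesday is May 12 2009.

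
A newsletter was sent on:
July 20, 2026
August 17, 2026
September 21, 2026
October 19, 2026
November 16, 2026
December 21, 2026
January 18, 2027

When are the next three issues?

February 15, 2027; March 15, 2027; April 19, 2027

All dates are Mondays, 28, 35, 28, 28, 35, 28 days apart.
Specifically, the 3rd Monday of each month.
February 2027 — 3rd Monday is February 15, 2027.
March 2027 — 3rd Monday is March 15, 2027.
April 2027 — 3rd Monday is April 19, 2027.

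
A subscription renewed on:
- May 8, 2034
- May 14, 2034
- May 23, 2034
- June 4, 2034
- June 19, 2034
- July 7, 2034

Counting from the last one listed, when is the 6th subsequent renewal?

Intervals are 6, 9, 12, 15, 18 days — an arithmetic progression with common difference 3.
Next gap: 21 days. July 7, 2034 + 21 days = July 28, 2034.
Next gap: 24 days. July 28, 2034 + 24 days = August 21, 2034.
Next gap: 27 days. August 21, 2034 + 27 days = September 17, 2034.
Next gap: 30 days. September 17, 2034 + 30 days = October 17, 2034.
Next gap: 33 days. October 17, 2034 + 33 days = November 19, 2034.
Next gap: 36 days. November 19, 2034 + 36 days = December 25, 2034.

December 25, 2034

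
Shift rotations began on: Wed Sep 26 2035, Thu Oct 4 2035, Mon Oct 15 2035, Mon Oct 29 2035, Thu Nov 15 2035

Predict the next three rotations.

Wed Dec 5 2035, Fri Dec 28 2035, Wed Jan 23 2036

Intervals are 8, 11, 14, 17 days — an arithmetic progression with common difference 3.
Next gap: 20 days. Thu Nov 15 2035 + 20 days = Wed Dec 5 2035.
Next gap: 23 days. Wed Dec 5 2035 + 23 days = Fri Dec 28 2035.
Next gap: 26 days. Fri Dec 28 2035 + 26 days = Wed Jan 23 2036.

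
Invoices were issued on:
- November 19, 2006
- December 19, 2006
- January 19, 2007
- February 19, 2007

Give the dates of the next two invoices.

Each date is the 19th; the gaps (30, 31, 31) track the month lengths.
The rule is the 19th of each month.
Next: March 2007 → March 19, 2007.
April 2007: April 19, 2007.

March 19, 2007; April 19, 2007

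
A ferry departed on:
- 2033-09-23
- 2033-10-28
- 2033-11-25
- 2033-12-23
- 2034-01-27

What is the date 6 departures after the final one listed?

These are Fridays at 28- or 35-day spacing (35, 28, 28, 35).
The pattern: 4th Friday of the month.
4th Friday of February 2034: 2034-02-24.
4th Friday of March 2034: 2034-03-24.
4th Friday of April 2034: 2034-04-28.
May 2034 — 4th Friday is 2034-05-26.
4th Friday of June 2034: 2034-06-23.
July 2034 — 4th Friday is 2034-07-28.

2034-07-28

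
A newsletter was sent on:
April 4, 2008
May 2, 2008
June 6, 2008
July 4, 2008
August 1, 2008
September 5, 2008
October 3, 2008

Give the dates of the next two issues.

All dates are Fridays, 28, 35, 28, 28, 35, 28 days apart.
Specifically, the 1st Friday of each month.
1st Friday of November 2008: November 7, 2008.
December 2008 — 1st Friday is December 5, 2008.

November 7, 2008; December 5, 2008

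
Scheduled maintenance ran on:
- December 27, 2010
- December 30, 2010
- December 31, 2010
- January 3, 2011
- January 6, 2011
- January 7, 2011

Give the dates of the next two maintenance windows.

January 10, 2011; January 13, 2011

Gaps: 3, 1, 3, 3, 1 days — not constant, but cyclic with period 3.
The events fall on every Monday, Thursday and Friday.
Next Monday: January 10, 2011.
Next Thursday: January 13, 2011.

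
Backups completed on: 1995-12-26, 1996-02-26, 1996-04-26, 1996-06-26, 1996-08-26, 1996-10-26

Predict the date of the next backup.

The day-of-month is always 26 (62, 60, 61, 61, 61 days between events).
So this recurs on the 26th of every 2 months.
Next: December 1996 → 1996-12-26.

1996-12-26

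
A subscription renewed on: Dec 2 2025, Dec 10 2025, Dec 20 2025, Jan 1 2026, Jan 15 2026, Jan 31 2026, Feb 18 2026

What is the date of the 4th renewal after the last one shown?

Intervals are 8, 10, 12, 14, 16, 18 days — an arithmetic progression with common difference 2.
Next gap: 20 days. Feb 18 2026 + 20 days = Mar 10 2026.
Next gap: 22 days. Mar 10 2026 + 22 days = Apr 1 2026.
Next gap: 24 days. Apr 1 2026 + 24 days = Apr 25 2026.
Next gap: 26 days. Apr 25 2026 + 26 days = May 21 2026.

May 21 2026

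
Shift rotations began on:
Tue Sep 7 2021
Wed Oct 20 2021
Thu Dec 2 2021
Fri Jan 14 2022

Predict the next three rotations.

Sat Feb 26 2022, Sun Apr 10 2022, Mon May 23 2022

The spacing is 43, 43, 43 days — always 43 days.
Fri Jan 14 2022 + 43 days = Sat Feb 26 2022.
Sat Feb 26 2022 + 43 days = Sun Apr 10 2022.
Sun Apr 10 2022 + 43 days = Mon May 23 2022.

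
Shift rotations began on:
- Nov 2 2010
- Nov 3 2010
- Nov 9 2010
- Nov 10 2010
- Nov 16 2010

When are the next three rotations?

The gap pattern 1, 6, 1, 6 repeats every 2 events.
These are the Tuesdays and Wednesdays of each week.
The following Wednesday is Nov 17 2010.
Next Tuesday: Nov 23 2010.
Next Wednesday: Nov 24 2010.

Nov 17 2010, Nov 23 2010, Nov 24 2010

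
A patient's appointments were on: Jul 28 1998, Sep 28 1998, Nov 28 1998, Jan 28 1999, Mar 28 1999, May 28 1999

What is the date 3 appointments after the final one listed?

Nov 28 1999

Gaps: 62, 61, 61, 59, 61 days — not constant. Every event is on the 28th of the month.
Pattern: the 28th of every 2 months.
July 1999: Jul 28 1999.
Next: September 1999 → Sep 28 1999.
November 1999: Nov 28 1999.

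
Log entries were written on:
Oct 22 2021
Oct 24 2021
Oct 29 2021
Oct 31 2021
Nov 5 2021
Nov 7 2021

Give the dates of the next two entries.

Every event lands on a Friday or Sunday (gaps cycle 2, 5, 2, 5, 2).
So the schedule is: every Friday and Sunday.
The following Friday is Nov 12 2021.
Next Sunday: Nov 14 2021.

Nov 12 2021, Nov 14 2021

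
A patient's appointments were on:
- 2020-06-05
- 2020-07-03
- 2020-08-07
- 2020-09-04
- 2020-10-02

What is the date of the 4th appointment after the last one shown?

Gaps: 28, 35, 28, 28 days — a mix of 28 and 35. Every date is a Friday.
Each is the 1st Friday of its month.
1st Friday of November 2020: 2020-11-06.
1st Friday of December 2020: 2020-12-04.
1st Friday of January 2021: 2021-01-01.
1st Friday of February 2021: 2021-02-05.

2021-02-05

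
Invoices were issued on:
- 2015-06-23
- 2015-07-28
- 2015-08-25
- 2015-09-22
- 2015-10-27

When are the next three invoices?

2015-11-24, 2015-12-22, 2016-01-26

All dates are Tuesdays, 35, 28, 28, 35 days apart.
Specifically, the 4th Tuesday of each month.
4th Tuesday of November 2015: 2015-11-24.
4th Tuesday of December 2015: 2015-12-22.
4th Tuesday of January 2016: 2016-01-26.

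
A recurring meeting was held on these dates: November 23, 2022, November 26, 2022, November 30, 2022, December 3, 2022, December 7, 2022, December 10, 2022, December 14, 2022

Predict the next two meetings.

December 17, 2022; December 21, 2022

Every event lands on a Wednesday or Saturday (gaps cycle 3, 4, 3, 4, 3, 4).
So the schedule is: every Wednesday and Saturday.
Next Saturday: December 17, 2022.
Next Wednesday: December 21, 2022.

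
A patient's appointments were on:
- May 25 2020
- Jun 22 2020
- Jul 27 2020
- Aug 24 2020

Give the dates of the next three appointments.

Sep 28 2020, Oct 26 2020, Nov 23 2020

All dates are Mondays, 28, 35, 28 days apart.
Specifically, the 4th Monday of each month.
4th Monday of September 2020: Sep 28 2020.
4th Monday of October 2020: Oct 26 2020.
November 2020 — 4th Monday is Nov 23 2020.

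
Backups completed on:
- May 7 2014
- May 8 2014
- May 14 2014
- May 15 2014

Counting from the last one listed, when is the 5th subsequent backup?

Jun 4 2014

The gap pattern 1, 6, 1 repeats every 2 events.
These are the Wednesdays and Thursdays of each week.
The following Wednesday is May 21 2014.
Next Thursday: May 22 2014.
The following Wednesday is May 28 2014.
Next Thursday: May 29 2014.
Next Wednesday: Jun 4 2014.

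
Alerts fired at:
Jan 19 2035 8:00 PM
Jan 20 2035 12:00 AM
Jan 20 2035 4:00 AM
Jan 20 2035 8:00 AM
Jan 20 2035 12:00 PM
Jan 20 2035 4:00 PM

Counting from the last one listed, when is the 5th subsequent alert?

Jan 21 2035 12:00 PM

Gaps: 4, 4, 4, 4, 4 hours — each event is 4 hours after the previous one.
Jan 20 2035 4:00 PM + 4 h = Jan 20 2035 8:00 PM.
Jan 20 2035 8:00 PM + 4 h = Jan 21 2035 12:00 AM.
Jan 21 2035 12:00 AM + 4 h = Jan 21 2035 4:00 AM.
Jan 21 2035 4:00 AM + 4 h = Jan 21 2035 8:00 AM.
Jan 21 2035 8:00 AM + 4 h = Jan 21 2035 12:00 PM.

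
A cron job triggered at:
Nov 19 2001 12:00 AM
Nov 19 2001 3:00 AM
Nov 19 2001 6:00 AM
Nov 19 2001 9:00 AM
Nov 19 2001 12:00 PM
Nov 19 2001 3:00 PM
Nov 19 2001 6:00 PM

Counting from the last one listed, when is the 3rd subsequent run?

Spacing: 3, 3, 3, 3, 3, 3 h — constant 3 h.
Nov 19 2001 6:00 PM + 3 h = Nov 19 2001 9:00 PM.
Nov 19 2001 9:00 PM + 3 h = Nov 20 2001 12:00 AM.
Nov 20 2001 12:00 AM + 3 h = Nov 20 2001 3:00 AM.

Nov 20 2001 3:00 AM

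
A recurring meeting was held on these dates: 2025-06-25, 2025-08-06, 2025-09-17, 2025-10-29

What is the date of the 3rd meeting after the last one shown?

The spacing is 42, 42, 42 days — always 42 days.
2025-10-29 + 42 days = 2025-12-10.
2025-12-10 + 42 days = 2026-01-21.
2026-01-21 + 42 days = 2026-03-04.

2026-03-04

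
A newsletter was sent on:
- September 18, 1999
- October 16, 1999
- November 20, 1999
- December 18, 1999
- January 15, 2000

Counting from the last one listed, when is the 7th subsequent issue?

August 19, 2000

Gaps: 28, 35, 28, 28 days — a mix of 28 and 35. Every date is a Saturday.
Each is the 3rd Saturday of its month.
3rd Saturday of February 2000: February 19, 2000.
March 2000 — 3rd Saturday is March 18, 2000.
April 2000 — 3rd Saturday is April 15, 2000.
May 2000 — 3rd Saturday is May 20, 2000.
June 2000 — 3rd Saturday is June 17, 2000.
3rd Saturday of July 2000: July 15, 2000.
August 2000 — 3rd Saturday is August 19, 2000.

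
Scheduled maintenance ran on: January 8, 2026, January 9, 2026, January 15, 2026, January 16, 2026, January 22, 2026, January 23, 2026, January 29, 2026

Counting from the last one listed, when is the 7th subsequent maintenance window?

Gaps: 1, 6, 1, 6, 1, 6 days — not constant, but cyclic with period 2.
The events fall on every Thursday and Friday.
Next Friday: January 30, 2026.
The following Thursday is February 5, 2026.
The following Friday is February 6, 2026.
The following Thursday is February 12, 2026.
The following Friday is February 13, 2026.
The following Thursday is February 19, 2026.
Next Friday: February 20, 2026.

February 20, 2026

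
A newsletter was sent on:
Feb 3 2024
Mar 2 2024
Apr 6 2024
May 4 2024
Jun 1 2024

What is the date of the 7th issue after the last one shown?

Jan 4 2025

These are Saturdays at 28- or 35-day spacing (28, 35, 28, 28).
The pattern: 1st Saturday of the month.
July 2024 — 1st Saturday is Jul 6 2024.
1st Saturday of August 2024: Aug 3 2024.
1st Saturday of September 2024: Sep 7 2024.
1st Saturday of October 2024: Oct 5 2024.
1st Saturday of November 2024: Nov 2 2024.
December 2024 — 1st Saturday is Dec 7 2024.
1st Saturday of January 2025: Jan 4 2025.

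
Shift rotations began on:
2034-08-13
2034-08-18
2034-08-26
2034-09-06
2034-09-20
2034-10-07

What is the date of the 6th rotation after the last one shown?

Intervals are 5, 8, 11, 14, 17 days — an arithmetic progression with common difference 3.
Next gap: 20 days. 2034-10-07 + 20 days = 2034-10-27.
Next gap: 23 days. 2034-10-27 + 23 days = 2034-11-19.
Next gap: 26 days. 2034-11-19 + 26 days = 2034-12-15.
Next gap: 29 days. 2034-12-15 + 29 days = 2035-01-13.
Next gap: 32 days. 2035-01-13 + 32 days = 2035-02-14.
Next gap: 35 days. 2035-02-14 + 35 days = 2035-03-21.

2035-03-21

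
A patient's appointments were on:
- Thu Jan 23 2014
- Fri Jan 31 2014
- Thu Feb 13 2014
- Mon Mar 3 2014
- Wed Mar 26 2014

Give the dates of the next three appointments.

The spacing grows by 5 each time: 8, 13, 18, 23 days.
Next gap: 28 days. Wed Mar 26 2014 + 28 days = Wed Apr 23 2014.
Next gap: 33 days. Wed Apr 23 2014 + 33 days = Mon May 26 2014.
Next gap: 38 days. Mon May 26 2014 + 38 days = Thu Jul 3 2014.

Wed Apr 23 2014, Mon May 26 2014, Thu Jul 3 2014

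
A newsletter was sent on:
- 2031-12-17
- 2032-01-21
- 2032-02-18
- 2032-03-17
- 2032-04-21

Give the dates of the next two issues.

2032-05-19, 2032-06-16

These are Wednesdays at 28- or 35-day spacing (35, 28, 28, 35).
The pattern: 3rd Wednesday of the month.
May 2032 — 3rd Wednesday is 2032-05-19.
June 2032 — 3rd Wednesday is 2032-06-16.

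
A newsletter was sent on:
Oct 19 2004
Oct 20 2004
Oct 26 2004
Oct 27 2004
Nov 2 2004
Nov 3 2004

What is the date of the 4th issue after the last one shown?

Gaps: 1, 6, 1, 6, 1 days — not constant, but cyclic with period 2.
The events fall on every Tuesday and Wednesday.
Next Tuesday: Nov 9 2004.
Next Wednesday: Nov 10 2004.
Next Tuesday: Nov 16 2004.
Next Wednesday: Nov 17 2004.

Nov 17 2004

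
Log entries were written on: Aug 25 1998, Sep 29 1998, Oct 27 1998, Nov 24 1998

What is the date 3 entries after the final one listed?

Feb 23 1999

These are Tuesdays with 35, 28, 28-day gaps.
Each is the final Tuesday of its month — Sep 29 1998 is past the 28th, so '4th Tuesday' doesn't fit.
December 1998 ends with Tuesday Dec 29 1998.
January 1999 ends with Tuesday Jan 26 1999.
February 1999 ends with Tuesday Feb 23 1999.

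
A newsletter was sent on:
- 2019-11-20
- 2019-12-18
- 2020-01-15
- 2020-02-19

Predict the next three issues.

All dates are Wednesdays, 28, 28, 35 days apart.
Specifically, the 3rd Wednesday of each month.
March 2020 — 3rd Wednesday is 2020-03-18.
April 2020 — 3rd Wednesday is 2020-04-15.
May 2020 — 3rd Wednesday is 2020-05-20.

2020-03-18, 2020-04-15, 2020-05-20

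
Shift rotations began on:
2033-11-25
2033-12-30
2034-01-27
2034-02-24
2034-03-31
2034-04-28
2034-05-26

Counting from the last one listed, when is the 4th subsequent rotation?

Every date is a Friday; gaps 35, 28, 28, 35, 28, 28 days.
Each is the last Friday of its month (at least one falls on the 29th or later, ruling out '4th Friday').
June 2034 ends with Friday 2034-06-30.
July 2034 ends with Friday 2034-07-28.
August 2034 ends with Friday 2034-08-25.
September 2034 ends with Friday 2034-09-29.

2034-09-29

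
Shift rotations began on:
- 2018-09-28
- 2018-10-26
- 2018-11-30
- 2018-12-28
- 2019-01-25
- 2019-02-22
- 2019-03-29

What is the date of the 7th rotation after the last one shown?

Every date is a Friday; gaps 28, 35, 28, 28, 28, 35 days.
Each is the last Friday of its month (at least one falls on the 29th or later, ruling out '4th Friday').
Last Friday of April 2019: 2019-04-26.
May 2019 ends with Friday 2019-05-31.
Last Friday of June 2019: 2019-06-28.
Last Friday of July 2019: 2019-07-26.
Last Friday of August 2019: 2019-08-30.
Last Friday of September 2019: 2019-09-27.
Last Friday of October 2019: 2019-10-25.

2019-10-25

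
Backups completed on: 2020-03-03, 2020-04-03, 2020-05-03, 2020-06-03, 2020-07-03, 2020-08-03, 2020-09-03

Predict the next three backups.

2020-10-03, 2020-11-03, 2020-12-03

The day-of-month is always 3 (31, 30, 31, 30, 31, 31 days between events).
So this recurs on the 3rd of each month.
Next: October 2020 → 2020-10-03.
November 2020: 2020-11-03.
Next: December 2020 → 2020-12-03.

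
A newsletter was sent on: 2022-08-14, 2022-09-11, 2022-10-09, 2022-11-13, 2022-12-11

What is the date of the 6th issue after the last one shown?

These are Sundays at 28- or 35-day spacing (28, 28, 35, 28).
The pattern: 2nd Sunday of the month.
2nd Sunday of January 2023: 2023-01-08.
February 2023 — 2nd Sunday is 2023-02-12.
2nd Sunday of March 2023: 2023-03-12.
2nd Sunday of April 2023: 2023-04-09.
May 2023 — 2nd Sunday is 2023-05-14.
2nd Sunday of June 2023: 2023-06-11.

2023-06-11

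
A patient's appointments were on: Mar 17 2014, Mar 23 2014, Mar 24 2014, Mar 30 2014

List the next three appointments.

Mar 31 2014, Apr 6 2014, Apr 7 2014

Every event lands on a Monday or Sunday (gaps cycle 6, 1, 6).
So the schedule is: every Monday and Sunday.
Next Monday: Mar 31 2014.
The following Sunday is Apr 6 2014.
Next Monday: Apr 7 2014.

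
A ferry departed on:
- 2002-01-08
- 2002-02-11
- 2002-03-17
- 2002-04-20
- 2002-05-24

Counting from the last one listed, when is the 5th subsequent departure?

The spacing is 34, 34, 34, 34 days — always 34 days.
2002-05-24 + 34 days = 2002-06-27.
2002-06-27 + 34 days = 2002-07-31.
2002-07-31 + 34 days = 2002-09-03.
2002-09-03 + 34 days = 2002-10-07.
2002-10-07 + 34 days = 2002-11-10.

2002-11-10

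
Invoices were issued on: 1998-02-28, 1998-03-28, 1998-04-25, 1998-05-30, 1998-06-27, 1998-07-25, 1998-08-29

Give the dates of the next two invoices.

1998-09-26, 1998-10-31

These are Saturdays with 28, 28, 35, 28, 28, 35-day gaps.
Each is the final Saturday of its month — 1998-05-30 is past the 28th, so '4th Saturday' doesn't fit.
Last Saturday of September 1998: 1998-09-26.
Last Saturday of October 1998: 1998-10-31.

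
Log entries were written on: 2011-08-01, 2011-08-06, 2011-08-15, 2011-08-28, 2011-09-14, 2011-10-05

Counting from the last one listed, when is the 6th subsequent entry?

Intervals are 5, 9, 13, 17, 21 days — an arithmetic progression with common difference 4.
Next gap: 25 days. 2011-10-05 + 25 days = 2011-10-30.
Next gap: 29 days. 2011-10-30 + 29 days = 2011-11-28.
Next gap: 33 days. 2011-11-28 + 33 days = 2011-12-31.
Next gap: 37 days. 2011-12-31 + 37 days = 2012-02-06.
Next gap: 41 days. 2012-02-06 + 41 days = 2012-03-18.
Next gap: 45 days. 2012-03-18 + 45 days = 2012-05-02.

2012-05-02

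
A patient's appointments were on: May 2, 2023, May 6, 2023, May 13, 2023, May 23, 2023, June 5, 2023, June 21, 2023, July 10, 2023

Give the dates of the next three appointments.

August 1, 2023; August 26, 2023; September 23, 2023

Gaps: 4, 7, 10, 13, 16, 19 days — each gap is 3 larger than the previous one.
Next gap: 22 days. July 10, 2023 + 22 days = August 1, 2023.
Next gap: 25 days. August 1, 2023 + 25 days = August 26, 2023.
Next gap: 28 days. August 26, 2023 + 28 days = September 23, 2023.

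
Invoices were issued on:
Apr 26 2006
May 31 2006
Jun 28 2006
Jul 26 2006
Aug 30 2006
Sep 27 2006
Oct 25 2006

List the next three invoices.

These are Wednesdays with 35, 28, 28, 35, 28, 28-day gaps.
Each is the final Wednesday of its month — May 31 2006 is past the 28th, so '4th Wednesday' doesn't fit.
November 2006 ends with Wednesday Nov 29 2006.
December 2006 ends with Wednesday Dec 27 2006.
Last Wednesday of January 2007: Jan 31 2007.

Nov 29 2006, Dec 27 2006, Jan 31 2007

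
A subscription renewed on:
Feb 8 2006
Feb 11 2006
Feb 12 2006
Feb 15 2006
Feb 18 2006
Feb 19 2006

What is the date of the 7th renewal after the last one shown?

Gaps: 3, 1, 3, 3, 1 days — not constant, but cyclic with period 3.
The events fall on every Wednesday, Saturday and Sunday.
The following Wednesday is Feb 22 2006.
The following Saturday is Feb 25 2006.
Next Sunday: Feb 26 2006.
Next Wednesday: Mar 1 2006.
Next Saturday: Mar 4 2006.
The following Sunday is Mar 5 2006.
The following Wednesday is Mar 8 2006.

Mar 8 2006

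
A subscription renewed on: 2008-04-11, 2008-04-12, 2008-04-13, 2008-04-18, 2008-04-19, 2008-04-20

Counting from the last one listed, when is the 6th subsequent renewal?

Gaps: 1, 1, 5, 1, 1 days — not constant, but cyclic with period 3.
The events fall on every Friday, Saturday and Sunday.
Next Friday: 2008-04-25.
The following Saturday is 2008-04-26.
The following Sunday is 2008-04-27.
Next Friday: 2008-05-02.
The following Saturday is 2008-05-03.
Next Sunday: 2008-05-04.

2008-05-04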